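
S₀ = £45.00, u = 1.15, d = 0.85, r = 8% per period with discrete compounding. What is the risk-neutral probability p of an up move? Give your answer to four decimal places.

p = 0.7667

Risk-neutral probability p = (1 + 0.08 − 0.85)/(1.15 − 0.85) = 0.2300/0.3000 = 0.7667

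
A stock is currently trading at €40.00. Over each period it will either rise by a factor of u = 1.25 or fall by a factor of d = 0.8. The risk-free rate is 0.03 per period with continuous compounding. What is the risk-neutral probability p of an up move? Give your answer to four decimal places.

p = 0.5121

Risk-neutral probability p = (e^0.03 − 0.8)/(1.25 − 0.8) = 0.2305/0.4500 = 0.5121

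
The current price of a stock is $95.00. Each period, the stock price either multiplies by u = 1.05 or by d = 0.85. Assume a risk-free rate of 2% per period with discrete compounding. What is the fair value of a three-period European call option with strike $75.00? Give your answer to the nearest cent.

Risk-neutral probability p = (1 + 0.02 − 0.85)/(1.05 − 0.85) = 0.1700/0.2000 = 0.8500
Terminal stock prices: S_uuu = 110, S_uud = 89.03, S_udd = 72.07, S_ddd = 58.34
Terminal payoffs (S − K): max(34.97, 0) = 34.97, max(14.03, 0) = 14.03, max(-2.931, 0) = 0, max(-16.66, 0) = 0
Node uu (S = 104.7): V_uu = 1/1.02·[0.8500·34.9744 + 0.1500·14.0269] = 31.2081
Node ud (S = 84.79): V_ud = 1/1.02·[0.8500·14.0269 + 0.1500·0.0000] = 11.6891
Node dd (S = 68.64): V_dd = 1/1.02·[0.8500·0.0000 + 0.1500·0.0000] = 0.0000
Node u (S = 99.75): V_u = 1/1.02·[0.8500·31.2081 + 0.1500·11.6891] = 27.7257
Node d (S = 80.75): V_d = 1/1.02·[0.8500·11.6891 + 0.1500·0.0000] = 9.7409
Node 0 (S = 95): V_0 = 1/1.02·[0.8500·27.7257 + 0.1500·9.7409] = 24.5372

$24.54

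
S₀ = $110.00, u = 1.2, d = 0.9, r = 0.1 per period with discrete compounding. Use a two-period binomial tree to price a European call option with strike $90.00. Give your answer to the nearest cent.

$35.70

Risk-neutral probability p = (1 + 0.1 − 0.9)/(1.2 − 0.9) = 0.2000/0.3000 = 0.6667
Terminal stock prices: S_uu = 158.4, S_ud = 118.8, S_dd = 89.1
Terminal payoffs (S − K): max(68.4, 0) = 68.4, max(28.8, 0) = 28.8, max(-0.9, 0) = 0
Node u (S = 132): V_u = 1/1.1·[0.6667·68.4000 + 0.3333·28.8000] = 50.1818
Node d (S = 99): V_d = 1/1.1·[0.6667·28.8000 + 0.3333·0.0000] = 17.4545
Node 0 (S = 110): V_0 = 1/1.1·[0.6667·50.1818 + 0.3333·17.4545] = 35.7025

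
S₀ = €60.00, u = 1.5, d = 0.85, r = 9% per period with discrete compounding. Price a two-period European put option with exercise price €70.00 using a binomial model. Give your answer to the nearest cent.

€8.92

Risk-neutral probability p = (1 + 0.09 − 0.85)/(1.5 − 0.85) = 0.2400/0.6500 = 0.3692
Terminal stock prices: S_uu = 135, S_ud = 76.5, S_dd = 43.35
Terminal payoffs (K − S): max(-65, 0) = 0, max(-6.5, 0) = 0, max(26.65, 0) = 26.65
Node u (S = 90): V_u = 1/1.09·[0.3692·0.0000 + 0.6308·0.0000] = 0.0000
Node d (S = 51): V_d = 1/1.09·[0.3692·0.0000 + 0.6308·26.6500] = 15.4220
Node 0 (S = 60): V_0 = 1/1.09·[0.3692·0.0000 + 0.6308·15.4220] = 8.9245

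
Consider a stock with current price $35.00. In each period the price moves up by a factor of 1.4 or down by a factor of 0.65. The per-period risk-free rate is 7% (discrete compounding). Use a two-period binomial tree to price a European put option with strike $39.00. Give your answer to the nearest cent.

Risk-neutral probability p = (1 + 0.07 − 0.65)/(1.4 − 0.65) = 0.4200/0.7500 = 0.5600
Terminal stock prices: S_uu = 68.6, S_ud = 31.85, S_dd = 14.79
Terminal payoffs (K − S): max(-29.6, 0) = 0, max(7.15, 0) = 7.15, max(24.21, 0) = 24.21
Node u (S = 49): V_u = 1/1.07·[0.5600·0.0000 + 0.4400·7.1500] = 2.9402
Node d (S = 22.75): V_d = 1/1.07·[0.5600·7.1500 + 0.4400·24.2125] = 13.6986
Node 0 (S = 35): V_0 = 1/1.07·[0.5600·2.9402 + 0.4400·13.6986] = 7.1719

$7.17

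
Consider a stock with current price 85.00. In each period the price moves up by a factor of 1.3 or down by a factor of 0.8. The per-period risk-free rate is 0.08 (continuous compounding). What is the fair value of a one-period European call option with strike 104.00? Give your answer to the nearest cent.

Risk-neutral probability p = (e^0.08 − 0.8)/(1.3 − 0.8) = 0.2833/0.5000 = 0.5666
Terminal stock prices: S_u = 110.5, S_d = 68
Terminal payoffs (S − K): max(6.5, 0) = 6.5, max(-36, 0) = 0
Node 0 (S = 85): V_0 = e^(−0.08)·[0.5666·6.5000 + 0.4334·0.0000] = 3.3996

3.40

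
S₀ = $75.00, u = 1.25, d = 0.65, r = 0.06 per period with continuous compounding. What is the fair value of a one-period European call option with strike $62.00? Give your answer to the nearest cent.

$20.52

Risk-neutral probability p = (e^0.06 − 0.65)/(1.25 − 0.65) = 0.4118/0.6000 = 0.6864
Terminal stock prices: S_u = 93.75, S_d = 48.75
Terminal payoffs (S − K): max(31.75, 0) = 31.75, max(-13.25, 0) = 0
Node 0 (S = 75): V_0 = e^(−0.06)·[0.6864·31.7500 + 0.3136·0.0000] = 20.5239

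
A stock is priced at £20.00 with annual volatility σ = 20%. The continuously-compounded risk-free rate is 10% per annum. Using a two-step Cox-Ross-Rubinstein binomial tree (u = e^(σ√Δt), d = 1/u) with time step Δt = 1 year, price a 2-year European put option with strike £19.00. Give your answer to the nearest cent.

CRR parameters: u = e^(σ√Δt) = e^(0.2·√1) = 1.2214, d = 1/u = 0.8187
Per-period rate: rΔt = 0.1·1 = 0.1, so R = e^0.1 = 1.1052
Risk-neutral probability p = (e^0.1 − 0.8187)/(1.2214 − 0.8187) = 0.2864/0.4027 = 0.7113
Terminal stock prices: S_uu = 29.84, S_ud = 20, S_dd = 13.41
Terminal payoffs (K − S): max(-10.84, 0) = 0, max(-1, 0) = 0, max(5.594, 0) = 5.594
Node u (S = 24.43): V_u = e^(−0.1)·[0.7113·0.0000 + 0.2887·0.0000] = 0.0000
Node d (S = 16.37): V_d = e^(−0.1)·[0.7113·0.0000 + 0.2887·5.5936] = 1.4610
Node 0 (S = 20): V_0 = e^(−0.1)·[0.7113·0.0000 + 0.2887·1.4610] = 0.3816

£0.38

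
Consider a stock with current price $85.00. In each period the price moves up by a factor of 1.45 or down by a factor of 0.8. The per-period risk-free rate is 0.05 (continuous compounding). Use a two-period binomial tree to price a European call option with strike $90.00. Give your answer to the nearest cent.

Risk-neutral probability p = (e^0.05 − 0.8)/(1.45 − 0.8) = 0.2513/0.6500 = 0.3866
Terminal stock prices: S_uu = 178.7, S_ud = 98.6, S_dd = 54.4
Terminal payoffs (S − K): max(88.71, 0) = 88.71, max(8.6, 0) = 8.6, max(-35.6, 0) = 0
Node u (S = 123.2): V_u = e^(−0.05)·[0.3866·88.7125 + 0.6134·8.6000] = 37.6394
Node d (S = 68): V_d = e^(−0.05)·[0.3866·8.6000 + 0.6134·0.0000] = 3.1624
Node 0 (S = 85): V_0 = e^(−0.05)·[0.3866·37.6394 + 0.6134·3.1624] = 15.6859

$15.69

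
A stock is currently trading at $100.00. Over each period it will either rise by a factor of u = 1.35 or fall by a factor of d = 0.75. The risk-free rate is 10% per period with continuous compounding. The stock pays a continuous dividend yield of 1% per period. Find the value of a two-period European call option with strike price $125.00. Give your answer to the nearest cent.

$15.42

Per-period risk-free factor R = e^0.1 = 1.1052; dividend-adjusted growth = e^(0.1−0.01) = 1.0942.
Risk-neutral probability p = (1.0942 − 0.75)/(1.35 − 0.75) = 0.3442/0.6000 = 0.5736
Terminal stock prices: S_uu = 182.3, S_ud = 101.2, S_dd = 56.25
Terminal payoffs (S − K): max(57.25, 0) = 57.25, max(-23.75, 0) = 0, max(-68.75, 0) = 0
Node u (S = 135): V_u = e^(−0.1)·[0.5736·57.2500 + 0.4264·0.0000] = 29.7148
Node d (S = 75): V_d = e^(−0.1)·[0.5736·0.0000 + 0.4264·0.0000] = 0.0000
Node 0 (S = 100): V_0 = e^(−0.1)·[0.5736·29.7148 + 0.4264·0.0000] = 15.4231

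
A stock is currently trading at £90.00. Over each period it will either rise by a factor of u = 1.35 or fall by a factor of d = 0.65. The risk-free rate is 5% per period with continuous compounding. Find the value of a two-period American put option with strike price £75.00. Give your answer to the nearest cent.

£6.70

Risk-neutral probability p = (e^0.05 − 0.65)/(1.35 − 0.65) = 0.4013/0.7000 = 0.5732
Terminal stock prices: S_uu = 164, S_ud = 78.98, S_dd = 38.03
Terminal payoffs (K − S): max(-89.03, 0) = 0, max(-3.975, 0) = 0, max(36.97, 0) = 36.97
Node u (S = 121.5): continuation = e^(−0.05)·[0.5732·0.0000 + 0.4268·0.0000] = 0.0000; exercise value = 0.0000 ≤ continuation, so V_u = 0.0000
Node d (S = 58.5): continuation = e^(−0.05)·[0.5732·0.0000 + 0.4268·36.9750] = 15.0097; exercise value = 16.5000 > continuation, so V_d = 16.5000 (exercise)
Node 0 (S = 90): continuation = e^(−0.05)·[0.5732·0.0000 + 0.4268·16.5000] = 6.6981; exercise value = 0.0000 ≤ continuation, so V_0 = 6.6981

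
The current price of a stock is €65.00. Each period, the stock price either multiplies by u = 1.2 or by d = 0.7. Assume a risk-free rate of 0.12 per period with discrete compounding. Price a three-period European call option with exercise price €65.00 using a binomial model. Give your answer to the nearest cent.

Risk-neutral probability p = (1 + 0.12 − 0.7)/(1.2 − 0.7) = 0.4200/0.5000 = 0.8400
Terminal stock prices: S_uuu = 112.3, S_uud = 65.52, S_udd = 38.22, S_ddd = 22.29
Terminal payoffs (S − K): max(47.32, 0) = 47.32, max(0.52, 0) = 0.52, max(-26.78, 0) = 0, max(-42.71, 0) = 0
Node uu (S = 93.6): V_uu = 1/1.12·[0.8400·47.3200 + 0.1600·0.5200] = 35.5643
Node ud (S = 54.6): V_ud = 1/1.12·[0.8400·0.5200 + 0.1600·0.0000] = 0.3900
Node dd (S = 31.85): V_dd = 1/1.12·[0.8400·0.0000 + 0.1600·0.0000] = 0.0000
Node u (S = 78): V_u = 1/1.12·[0.8400·35.5643 + 0.1600·0.3900] = 26.7289
Node d (S = 45.5): V_d = 1/1.12·[0.8400·0.3900 + 0.1600·0.0000] = 0.2925
Node 0 (S = 65): V_0 = 1/1.12·[0.8400·26.7289 + 0.1600·0.2925] = 20.0885

€20.09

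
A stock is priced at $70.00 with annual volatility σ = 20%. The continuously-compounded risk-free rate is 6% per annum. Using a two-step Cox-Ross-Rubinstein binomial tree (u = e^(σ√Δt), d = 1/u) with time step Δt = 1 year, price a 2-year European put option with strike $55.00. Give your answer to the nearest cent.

$1.12

CRR parameters: u = e^(σ√Δt) = e^(0.2·√1) = 1.2214, d = 1/u = 0.8187
Per-period rate: rΔt = 0.06·1 = 0.06, so R = e^0.06 = 1.0618
Risk-neutral probability p = (e^0.06 − 0.8187)/(1.2214 − 0.8187) = 0.2431/0.4027 = 0.6037
Terminal stock prices: S_uu = 104.4, S_ud = 70, S_dd = 46.92
Terminal payoffs (K − S): max(-49.43, 0) = 0, max(-15, 0) = 0, max(8.078, 0) = 8.078
Node u (S = 85.5): V_u = e^(−0.06)·[0.6037·0.0000 + 0.3963·0.0000] = 0.0000
Node d (S = 57.31): V_d = e^(−0.06)·[0.6037·0.0000 + 0.3963·8.0776] = 3.0145
Node 0 (S = 70): V_0 = e^(−0.06)·[0.6037·0.0000 + 0.3963·3.0145] = 1.1250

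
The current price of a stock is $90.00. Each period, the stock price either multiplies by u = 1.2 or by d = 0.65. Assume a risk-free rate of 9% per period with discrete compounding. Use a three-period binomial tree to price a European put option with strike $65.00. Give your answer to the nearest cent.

Risk-neutral probability p = (1 + 0.09 − 0.65)/(1.2 − 0.65) = 0.4400/0.5500 = 0.8000
Terminal stock prices: S_uuu = 155.5, S_uud = 84.24, S_udd = 45.63, S_ddd = 24.72
Terminal payoffs (K − S): max(-90.52, 0) = 0, max(-19.24, 0) = 0, max(19.37, 0) = 19.37, max(40.28, 0) = 40.28
Node uu (S = 129.6): V_uu = 1/1.09·[0.8000·0.0000 + 0.2000·0.0000] = 0.0000
Node ud (S = 70.2): V_ud = 1/1.09·[0.8000·0.0000 + 0.2000·19.3700] = 3.5541
Node dd (S = 38.03): V_dd = 1/1.09·[0.8000·19.3700 + 0.2000·40.2837] = 21.6080
Node u (S = 108): V_u = 1/1.09·[0.8000·0.0000 + 0.2000·3.5541] = 0.6521
Node d (S = 58.5): V_d = 1/1.09·[0.8000·3.5541 + 0.2000·21.6080] = 6.5733
Node 0 (S = 90): V_0 = 1/1.09·[0.8000·0.6521 + 0.2000·6.5733] = 1.6847

$1.68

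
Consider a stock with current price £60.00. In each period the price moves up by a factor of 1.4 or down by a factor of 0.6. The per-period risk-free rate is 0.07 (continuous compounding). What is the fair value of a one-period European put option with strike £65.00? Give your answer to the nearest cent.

£11.07

Risk-neutral probability p = (e^0.07 − 0.6)/(1.4 − 0.6) = 0.4725/0.8000 = 0.5906
Terminal stock prices: S_u = 84, S_d = 36
Terminal payoffs (K − S): max(-19, 0) = 0, max(29, 0) = 29
Node 0 (S = 60): V_0 = e^(−0.07)·[0.5906·0.0000 + 0.4094·29.0000] = 11.0690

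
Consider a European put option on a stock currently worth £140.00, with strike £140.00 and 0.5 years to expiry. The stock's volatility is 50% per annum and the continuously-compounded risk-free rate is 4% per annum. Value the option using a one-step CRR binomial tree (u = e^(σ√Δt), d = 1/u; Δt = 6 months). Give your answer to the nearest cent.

CRR parameters: u = e^(σ√Δt) = e^(0.5·√0.5) = 1.4241, d = 1/u = 0.7022
Per-period rate: rΔt = 0.04·0.5 = 0.02, so R = e^0.02 = 1.0202
Risk-neutral probability p = (e^0.02 − 0.7022)/(1.4241 − 0.7022) = 0.3180/0.7219 = 0.4405
Terminal stock prices: S_u = 199.4, S_d = 98.31
Terminal payoffs (K − S): max(-59.38, 0) = 0, max(41.69, 0) = 41.69
Node 0 (S = 140): V_0 = e^(−0.02)·[0.4405·0.0000 + 0.5595·41.6936] = 22.8655

£22.87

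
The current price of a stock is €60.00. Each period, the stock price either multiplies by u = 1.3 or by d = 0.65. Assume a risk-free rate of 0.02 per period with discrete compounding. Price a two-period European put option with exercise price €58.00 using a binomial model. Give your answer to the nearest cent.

€9.26

Risk-neutral probability p = (1 + 0.02 − 0.65)/(1.3 − 0.65) = 0.3700/0.6500 = 0.5692
Terminal stock prices: S_uu = 101.4, S_ud = 50.7, S_dd = 25.35
Terminal payoffs (K − S): max(-43.4, 0) = 0, max(7.3, 0) = 7.3, max(32.65, 0) = 32.65
Node u (S = 78): V_u = 1/1.02·[0.5692·0.0000 + 0.4308·7.3000] = 3.0830
Node d (S = 39): V_d = 1/1.02·[0.5692·7.3000 + 0.4308·32.6500] = 17.8627
Node 0 (S = 60): V_0 = 1/1.02·[0.5692·3.0830 + 0.4308·17.8627] = 9.2643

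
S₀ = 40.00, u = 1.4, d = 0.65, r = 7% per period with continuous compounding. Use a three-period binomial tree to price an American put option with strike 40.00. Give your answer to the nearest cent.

7.12

Risk-neutral probability p = (e^0.07 − 0.65)/(1.4 − 0.65) = 0.4225/0.7500 = 0.5633
Terminal stock prices: S_uuu = 109.8, S_uud = 50.96, S_udd = 23.66, S_ddd = 10.98
Terminal payoffs (K − S): max(-69.76, 0) = 0, max(-10.96, 0) = 0, max(16.34, 0) = 16.34, max(29.02, 0) = 29.02
Node uu (S = 78.4): continuation = e^(−0.07)·[0.5633·0.0000 + 0.4367·0.0000] = 0.0000; exercise value = 0.0000 ≤ continuation, so V_uu = 0.0000
Node ud (S = 36.4): continuation = e^(−0.07)·[0.5633·0.0000 + 0.4367·16.3400] = 6.6526; exercise value = 3.6000 ≤ continuation, so V_ud = 6.6526
Node dd (S = 16.9): continuation = e^(−0.07)·[0.5633·16.3400 + 0.4367·29.0150] = 20.3958; exercise value = 23.1000 > continuation, so V_dd = 23.1000 (exercise)
Node u (S = 56): continuation = e^(−0.07)·[0.5633·0.0000 + 0.4367·6.6526] = 2.7085; exercise value = 0.0000 ≤ continuation, so V_u = 2.7085
Node d (S = 26): continuation = e^(−0.07)·[0.5633·6.6526 + 0.4367·23.1000] = 12.8992; exercise value = 14.0000 > continuation, so V_d = 14.0000 (exercise)
Node 0 (S = 40): continuation = e^(−0.07)·[0.5633·2.7085 + 0.4367·14.0000] = 7.1226; exercise value = 0.0000 ≤ continuation, so V_0 = 7.1226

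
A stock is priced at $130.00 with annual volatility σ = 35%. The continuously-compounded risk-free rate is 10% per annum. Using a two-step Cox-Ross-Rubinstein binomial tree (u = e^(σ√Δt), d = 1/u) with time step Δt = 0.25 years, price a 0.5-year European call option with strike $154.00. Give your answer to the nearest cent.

$8.09

CRR parameters: u = e^(σ√Δt) = e^(0.35·√0.25) = 1.1912, d = 1/u = 0.8395
Per-period rate: rΔt = 0.1·0.25 = 0.025, so R = e^0.025 = 1.0253
Risk-neutral probability p = (e^0.025 − 0.8395)/(1.1912 − 0.8395) = 0.1859/0.3518 = 0.5283
Terminal stock prices: S_uu = 184.5, S_ud = 130, S_dd = 91.61
Terminal payoffs (S − K): max(30.48, 0) = 30.48, max(-24, 0) = 0, max(-62.39, 0) = 0
Node u (S = 154.9): V_u = e^(−0.025)·[0.5283·30.4788 + 0.4717·0.0000] = 15.7050
Node d (S = 109.1): V_d = e^(−0.025)·[0.5283·0.0000 + 0.4717·0.0000] = 0.0000
Node 0 (S = 130): V_0 = e^(−0.025)·[0.5283·15.7050 + 0.4717·0.0000] = 8.0925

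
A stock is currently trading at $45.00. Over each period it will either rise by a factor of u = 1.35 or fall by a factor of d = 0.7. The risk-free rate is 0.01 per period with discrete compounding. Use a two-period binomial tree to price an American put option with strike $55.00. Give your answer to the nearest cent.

Risk-neutral probability p = (1 + 0.01 − 0.7)/(1.35 − 0.7) = 0.3100/0.6500 = 0.4769
Terminal stock prices: S_uu = 82.01, S_ud = 42.53, S_dd = 22.05
Terminal payoffs (K − S): max(-27.01, 0) = 0, max(12.47, 0) = 12.47, max(32.95, 0) = 32.95
Node u (S = 60.75): continuation = 1/1.01·[0.4769·0.0000 + 0.5231·12.4750] = 6.4608; exercise value = 0.0000 ≤ continuation, so V_u = 6.4608
Node d (S = 31.5): continuation = 1/1.01·[0.4769·12.4750 + 0.5231·32.9500] = 22.9554; exercise value = 23.5000 > continuation, so V_d = 23.5000 (exercise)
Node 0 (S = 45): continuation = 1/1.01·[0.4769·6.4608 + 0.5231·23.5000] = 15.2214; exercise value = 10.0000 ≤ continuation, so V_0 = 15.2214

$15.22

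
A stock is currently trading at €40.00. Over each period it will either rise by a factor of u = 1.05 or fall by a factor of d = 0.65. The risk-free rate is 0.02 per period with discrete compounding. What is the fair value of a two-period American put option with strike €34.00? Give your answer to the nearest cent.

€1.03

Risk-neutral probability p = (1 + 0.02 − 0.65)/(1.05 − 0.65) = 0.3700/0.4000 = 0.9250
Terminal stock prices: S_uu = 44.1, S_ud = 27.3, S_dd = 16.9
Terminal payoffs (K − S): max(-10.1, 0) = 0, max(6.7, 0) = 6.7, max(17.1, 0) = 17.1
Node u (S = 42): continuation = 1/1.02·[0.9250·0.0000 + 0.0750·6.7000] = 0.4926; exercise value = 0.0000 ≤ continuation, so V_u = 0.4926
Node d (S = 26): continuation = 1/1.02·[0.9250·6.7000 + 0.0750·17.1000] = 7.3333; exercise value = 8.0000 > continuation, so V_d = 8.0000 (exercise)
Node 0 (S = 40): continuation = 1/1.02·[0.9250·0.4926 + 0.0750·8.0000] = 1.0350; exercise value = 0.0000 ≤ continuation, so V_0 = 1.0350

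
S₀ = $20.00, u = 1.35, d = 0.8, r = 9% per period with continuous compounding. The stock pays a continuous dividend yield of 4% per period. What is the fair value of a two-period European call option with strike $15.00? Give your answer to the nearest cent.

Per-period risk-free factor R = e^0.09 = 1.0942; dividend-adjusted growth = e^(0.09−0.04) = 1.0513.
Risk-neutral probability p = (1.0513 − 0.8)/(1.35 − 0.8) = 0.2513/0.5500 = 0.4569
Terminal stock prices: S_uu = 36.45, S_ud = 21.6, S_dd = 12.8
Terminal payoffs (S − K): max(21.45, 0) = 21.45, max(6.6, 0) = 6.6, max(-2.2, 0) = 0
Node u (S = 27): V_u = e^(−0.09)·[0.4569·21.4500 + 0.5431·6.6000] = 12.2323
Node d (S = 16): V_d = e^(−0.09)·[0.4569·6.6000 + 0.5431·0.0000] = 2.7557
Node 0 (S = 20): V_0 = e^(−0.09)·[0.4569·12.2323 + 0.5431·2.7557] = 6.4754

$6.48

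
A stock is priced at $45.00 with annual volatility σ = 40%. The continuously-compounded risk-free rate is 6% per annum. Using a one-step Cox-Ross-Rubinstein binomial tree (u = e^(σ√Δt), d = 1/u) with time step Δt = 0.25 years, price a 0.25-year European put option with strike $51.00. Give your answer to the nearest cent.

CRR parameters: u = e^(σ√Δt) = e^(0.4·√0.25) = 1.2214, d = 1/u = 0.8187
Per-period rate: rΔt = 0.06·0.25 = 0.015, so R = e^0.015 = 1.0151
Risk-neutral probability p = (e^0.015 − 0.8187)/(1.2214 − 0.8187) = 0.1964/0.4027 = 0.4877
Terminal stock prices: S_u = 54.96, S_d = 36.84
Terminal payoffs (K − S): max(-3.963, 0) = 0, max(14.16, 0) = 14.16
Node 0 (S = 45): V_0 = e^(−0.015)·[0.4877·0.0000 + 0.5123·14.1571] = 7.1447

$7.14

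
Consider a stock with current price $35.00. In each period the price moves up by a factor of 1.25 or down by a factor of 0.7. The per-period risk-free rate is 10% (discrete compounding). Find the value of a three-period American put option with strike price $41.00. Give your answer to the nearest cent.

$6.09

Risk-neutral probability p = (1 + 0.1 − 0.7)/(1.25 − 0.7) = 0.4000/0.5500 = 0.7273
Terminal stock prices: S_uuu = 68.36, S_uud = 38.28, S_udd = 21.44, S_ddd = 12
Terminal payoffs (K − S): max(-27.36, 0) = 0, max(2.719, 0) = 2.719, max(19.56, 0) = 19.56, max(29, 0) = 29
Node uu (S = 54.69): continuation = 1/1.1·[0.7273·0.0000 + 0.2727·2.7188] = 0.6741; exercise value = 0.0000 ≤ continuation, so V_uu = 0.6741
Node ud (S = 30.62): continuation = 1/1.1·[0.7273·2.7188 + 0.2727·19.5625] = 6.6477; exercise value = 10.3750 > continuation, so V_ud = 10.3750 (exercise)
Node dd (S = 17.15): continuation = 1/1.1·[0.7273·19.5625 + 0.2727·28.9950] = 20.1227; exercise value = 23.8500 > continuation, so V_dd = 23.8500 (exercise)
Node u (S = 43.75): continuation = 1/1.1·[0.7273·0.6741 + 0.2727·10.3750] = 3.0180; exercise value = 0.0000 ≤ continuation, so V_u = 3.0180
Node d (S = 24.5): continuation = 1/1.1·[0.7273·10.3750 + 0.2727·23.8500] = 12.7727; exercise value = 16.5000 > continuation, so V_d = 16.5000 (exercise)
Node 0 (S = 35): continuation = 1/1.1·[0.7273·3.0180 + 0.2727·16.5000] = 6.0863; exercise value = 6.0000 ≤ continuation, so V_0 = 6.0863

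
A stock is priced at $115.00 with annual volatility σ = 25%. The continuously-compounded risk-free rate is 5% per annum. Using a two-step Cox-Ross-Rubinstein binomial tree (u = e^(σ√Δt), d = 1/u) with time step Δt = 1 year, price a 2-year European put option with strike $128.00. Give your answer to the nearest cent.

$17.03

CRR parameters: u = e^(σ√Δt) = e^(0.25·√1) = 1.2840, d = 1/u = 0.7788
Per-period rate: rΔt = 0.05·1 = 0.05, so R = e^0.05 = 1.0513
Risk-neutral probability p = (e^0.05 − 0.7788)/(1.2840 − 0.7788) = 0.2725/0.5052 = 0.5393
Terminal stock prices: S_uu = 189.6, S_ud = 115, S_dd = 69.75
Terminal payoffs (K − S): max(-61.6, 0) = 0, max(13, 0) = 13, max(58.25, 0) = 58.25
Node u (S = 147.7): V_u = e^(−0.05)·[0.5393·0.0000 + 0.4607·13.0000] = 5.6969
Node d (S = 89.56): V_d = e^(−0.05)·[0.5393·13.0000 + 0.4607·58.2490] = 32.1953
Node 0 (S = 115): V_0 = e^(−0.05)·[0.5393·5.6969 + 0.4607·32.1953] = 17.0314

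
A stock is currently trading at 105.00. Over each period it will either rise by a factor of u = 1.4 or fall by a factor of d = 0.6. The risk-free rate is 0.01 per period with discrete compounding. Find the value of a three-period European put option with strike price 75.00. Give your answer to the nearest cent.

Risk-neutral probability p = (1 + 0.01 − 0.6)/(1.4 − 0.6) = 0.4100/0.8000 = 0.5125
Terminal stock prices: S_uuu = 288.1, S_uud = 123.5, S_udd = 52.92, S_ddd = 22.68
Terminal payoffs (K − S): max(-213.1, 0) = 0, max(-48.48, 0) = 0, max(22.08, 0) = 22.08, max(52.32, 0) = 52.32
Node uu (S = 205.8): V_uu = 1/1.01·[0.5125·0.0000 + 0.4875·0.0000] = 0.0000
Node ud (S = 88.2): V_ud = 1/1.01·[0.5125·0.0000 + 0.4875·22.0800] = 10.6574
Node dd (S = 37.8): V_dd = 1/1.01·[0.5125·22.0800 + 0.4875·52.3200] = 36.4574
Node u (S = 147): V_u = 1/1.01·[0.5125·0.0000 + 0.4875·10.6574] = 5.1441
Node d (S = 63): V_d = 1/1.01·[0.5125·10.6574 + 0.4875·36.4574] = 23.0049
Node 0 (S = 105): V_0 = 1/1.01·[0.5125·5.1441 + 0.4875·23.0049] = 13.7141

13.71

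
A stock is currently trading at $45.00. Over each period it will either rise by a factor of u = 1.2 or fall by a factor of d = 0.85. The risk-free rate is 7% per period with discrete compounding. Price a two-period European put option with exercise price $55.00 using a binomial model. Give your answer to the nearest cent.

$6.42

Risk-neutral probability p = (1 + 0.07 − 0.85)/(1.2 − 0.85) = 0.2200/0.3500 = 0.6286
Terminal stock prices: S_uu = 64.8, S_ud = 45.9, S_dd = 32.51
Terminal payoffs (K − S): max(-9.8, 0) = 0, max(9.1, 0) = 9.1, max(22.49, 0) = 22.49
Node u (S = 54): V_u = 1/1.07·[0.6286·0.0000 + 0.3714·9.1000] = 3.1589
Node d (S = 38.25): V_d = 1/1.07·[0.6286·9.1000 + 0.3714·22.4875] = 13.1519
Node 0 (S = 45): V_0 = 1/1.07·[0.6286·3.1589 + 0.3714·13.1519] = 6.4211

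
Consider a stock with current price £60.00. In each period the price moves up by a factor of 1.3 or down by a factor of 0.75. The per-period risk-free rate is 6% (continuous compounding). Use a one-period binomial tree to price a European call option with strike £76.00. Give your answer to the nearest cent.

Risk-neutral probability p = (e^0.06 − 0.75)/(1.3 − 0.75) = 0.3118/0.5500 = 0.5670
Terminal stock prices: S_u = 78, S_d = 45
Terminal payoffs (S − K): max(2, 0) = 2, max(-31, 0) = 0
Node 0 (S = 60): V_0 = e^(−0.06)·[0.5670·2.0000 + 0.4330·0.0000] = 1.0679

£1.07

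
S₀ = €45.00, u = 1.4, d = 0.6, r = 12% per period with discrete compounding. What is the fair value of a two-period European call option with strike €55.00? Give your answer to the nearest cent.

Risk-neutral probability p = (1 + 0.12 − 0.6)/(1.4 − 0.6) = 0.5200/0.8000 = 0.6500
Terminal stock prices: S_uu = 88.2, S_ud = 37.8, S_dd = 16.2
Terminal payoffs (S − K): max(33.2, 0) = 33.2, max(-17.2, 0) = 0, max(-38.8, 0) = 0
Node u (S = 63): V_u = 1/1.12·[0.6500·33.2000 + 0.3500·0.0000] = 19.2679
Node d (S = 27): V_d = 1/1.12·[0.6500·0.0000 + 0.3500·0.0000] = 0.0000
Node 0 (S = 45): V_0 = 1/1.12·[0.6500·19.2679 + 0.3500·0.0000] = 11.1822

€11.18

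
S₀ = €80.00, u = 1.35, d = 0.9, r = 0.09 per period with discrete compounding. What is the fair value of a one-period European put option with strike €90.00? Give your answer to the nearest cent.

€9.54

Risk-neutral probability p = (1 + 0.09 − 0.9)/(1.35 − 0.9) = 0.1900/0.4500 = 0.4222
Terminal stock prices: S_u = 108, S_d = 72
Terminal payoffs (K − S): max(-18, 0) = 0, max(18, 0) = 18
Node 0 (S = 80): V_0 = 1/1.09·[0.4222·0.0000 + 0.5778·18.0000] = 9.5413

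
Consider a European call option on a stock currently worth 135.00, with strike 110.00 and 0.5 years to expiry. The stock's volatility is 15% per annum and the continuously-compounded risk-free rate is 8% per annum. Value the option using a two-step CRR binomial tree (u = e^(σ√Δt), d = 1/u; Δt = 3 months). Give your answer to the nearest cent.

CRR parameters: u = e^(σ√Δt) = e^(0.15·√0.25) = 1.0779, d = 1/u = 0.9277
Per-period rate: rΔt = 0.08·0.25 = 0.02, so R = e^0.02 = 1.0202
Risk-neutral probability p = (e^0.02 − 0.9277)/(1.0779 − 0.9277) = 0.0925/0.1501 = 0.6158
Terminal stock prices: S_uu = 156.8, S_ud = 135, S_dd = 116.2
Terminal payoffs (S − K): max(46.85, 0) = 46.85, max(25, 0) = 25, max(6.196, 0) = 6.196
Node u (S = 145.5): V_u = e^(−0.02)·[0.6158·46.8476 + 0.3842·25.0000] = 37.6925
Node d (S = 125.2): V_d = e^(−0.02)·[0.6158·25.0000 + 0.3842·6.1956] = 17.4235
Node 0 (S = 135): V_0 = e^(−0.02)·[0.6158·37.6925 + 0.3842·17.4235] = 29.3132

29.31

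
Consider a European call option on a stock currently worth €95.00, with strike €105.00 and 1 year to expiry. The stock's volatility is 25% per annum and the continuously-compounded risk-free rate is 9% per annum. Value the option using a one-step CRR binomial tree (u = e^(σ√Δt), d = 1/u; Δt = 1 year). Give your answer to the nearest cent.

CRR parameters: u = e^(σ√Δt) = e^(0.25·√1) = 1.2840, d = 1/u = 0.7788
Per-period rate: rΔt = 0.09·1 = 0.09, so R = e^0.09 = 1.0942
Risk-neutral probability p = (e^0.09 − 0.7788)/(1.2840 − 0.7788) = 0.3154/0.5052 = 0.6242
Terminal stock prices: S_u = 122, S_d = 73.99
Terminal payoffs (S − K): max(16.98, 0) = 16.98, max(-31.01, 0) = 0
Node 0 (S = 95): V_0 = e^(−0.09)·[0.6242·16.9824 + 0.3758·0.0000] = 9.6884

€9.69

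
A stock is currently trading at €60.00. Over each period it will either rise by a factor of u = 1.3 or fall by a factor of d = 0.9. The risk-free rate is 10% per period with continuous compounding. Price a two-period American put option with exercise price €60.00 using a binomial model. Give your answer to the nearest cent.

Risk-neutral probability p = (e^0.1 − 0.9)/(1.3 − 0.9) = 0.2052/0.4000 = 0.5129
Terminal stock prices: S_uu = 101.4, S_ud = 70.2, S_dd = 48.6
Terminal payoffs (K − S): max(-41.4, 0) = 0, max(-10.2, 0) = 0, max(11.4, 0) = 11.4
Node u (S = 78): continuation = e^(−0.1)·[0.5129·0.0000 + 0.4871·0.0000] = 0.0000; exercise value = 0.0000 ≤ continuation, so V_u = 0.0000
Node d (S = 54): continuation = e^(−0.1)·[0.5129·0.0000 + 0.4871·11.4000] = 5.0242; exercise value = 6.0000 > continuation, so V_d = 6.0000 (exercise)
Node 0 (S = 60): continuation = e^(−0.1)·[0.5129·0.0000 + 0.4871·6.0000] = 2.6443; exercise value = 0.0000 ≤ continuation, so V_0 = 2.6443

€2.64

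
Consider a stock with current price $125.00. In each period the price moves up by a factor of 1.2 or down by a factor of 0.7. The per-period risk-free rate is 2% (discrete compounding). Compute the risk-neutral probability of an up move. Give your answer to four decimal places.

Risk-neutral probability p = (1 + 0.02 − 0.7)/(1.2 − 0.7) = 0.3200/0.5000 = 0.6400

p = 0.6400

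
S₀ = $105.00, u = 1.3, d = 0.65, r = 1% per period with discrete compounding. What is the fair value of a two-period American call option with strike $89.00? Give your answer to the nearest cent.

Risk-neutral probability p = (1 + 0.01 − 0.65)/(1.3 − 0.65) = 0.3600/0.6500 = 0.5538
Terminal stock prices: S_uu = 177.5, S_ud = 88.73, S_dd = 44.36
Terminal payoffs (S − K): max(88.45, 0) = 88.45, max(-0.275, 0) = 0, max(-44.64, 0) = 0
Node u (S = 136.5): continuation = 1/1.01·[0.5538·88.4500 + 0.4462·0.0000] = 48.5027; exercise value = 47.5000 ≤ continuation, so V_u = 48.5027
Node d (S = 68.25): continuation = 1/1.01·[0.5538·0.0000 + 0.4462·0.0000] = 0.0000; exercise value = 0.0000 ≤ continuation, so V_d = 0.0000
Node 0 (S = 105): continuation = 1/1.01·[0.5538·48.5027 + 0.4462·0.0000] = 26.5970; exercise value = 16.0000 ≤ continuation, so V_0 = 26.5970

$26.60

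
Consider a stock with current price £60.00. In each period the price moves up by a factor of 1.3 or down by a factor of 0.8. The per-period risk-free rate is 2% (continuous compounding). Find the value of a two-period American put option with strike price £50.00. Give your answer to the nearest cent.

Risk-neutral probability p = (e^0.02 − 0.8)/(1.3 − 0.8) = 0.2202/0.5000 = 0.4404
Terminal stock prices: S_uu = 101.4, S_ud = 62.4, S_dd = 38.4
Terminal payoffs (K − S): max(-51.4, 0) = 0, max(-12.4, 0) = 0, max(11.6, 0) = 11.6
Node u (S = 78): continuation = e^(−0.02)·[0.4404·0.0000 + 0.5596·0.0000] = 0.0000; exercise value = 0.0000 ≤ continuation, so V_u = 0.0000
Node d (S = 48): continuation = e^(−0.02)·[0.4404·0.0000 + 0.5596·11.6000] = 6.3628; exercise value = 2.0000 ≤ continuation, so V_d = 6.3628
Node 0 (S = 60): continuation = e^(−0.02)·[0.4404·0.0000 + 0.5596·6.3628] = 3.4901; exercise value = 0.0000 ≤ continuation, so V_0 = 3.4901

£3.49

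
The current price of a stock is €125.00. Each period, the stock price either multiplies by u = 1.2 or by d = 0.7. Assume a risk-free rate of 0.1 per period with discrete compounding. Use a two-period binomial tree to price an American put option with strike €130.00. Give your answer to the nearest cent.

€11.03

Risk-neutral probability p = (1 + 0.1 − 0.7)/(1.2 − 0.7) = 0.4000/0.5000 = 0.8000
Terminal stock prices: S_uu = 180, S_ud = 105, S_dd = 61.25
Terminal payoffs (K − S): max(-50, 0) = 0, max(25, 0) = 25, max(68.75, 0) = 68.75
Node u (S = 150): continuation = 1/1.1·[0.8000·0.0000 + 0.2000·25.0000] = 4.5455; exercise value = 0.0000 ≤ continuation, so V_u = 4.5455
Node d (S = 87.5): continuation = 1/1.1·[0.8000·25.0000 + 0.2000·68.7500] = 30.6818; exercise value = 42.5000 > continuation, so V_d = 42.5000 (exercise)
Node 0 (S = 125): continuation = 1/1.1·[0.8000·4.5455 + 0.2000·42.5000] = 11.0331; exercise value = 5.0000 ≤ continuation, so V_0 = 11.0331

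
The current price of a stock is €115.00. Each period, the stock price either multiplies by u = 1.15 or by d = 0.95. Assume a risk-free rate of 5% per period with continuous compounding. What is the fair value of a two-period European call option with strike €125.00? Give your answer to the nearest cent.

Risk-neutral probability p = (e^0.05 − 0.95)/(1.15 − 0.95) = 0.1013/0.2000 = 0.5064
Terminal stock prices: S_uu = 152.1, S_ud = 125.6, S_dd = 103.8
Terminal payoffs (S − K): max(27.09, 0) = 27.09, max(0.6375, 0) = 0.6375, max(-21.21, 0) = 0
Node u (S = 132.2): V_u = e^(−0.05)·[0.5064·27.0875 + 0.4936·0.6375] = 13.3463
Node d (S = 109.2): V_d = e^(−0.05)·[0.5064·0.6375 + 0.4936·0.0000] = 0.3071
Node 0 (S = 115): V_0 = e^(−0.05)·[0.5064·13.3463 + 0.4936·0.3071] = 6.5726

€6.57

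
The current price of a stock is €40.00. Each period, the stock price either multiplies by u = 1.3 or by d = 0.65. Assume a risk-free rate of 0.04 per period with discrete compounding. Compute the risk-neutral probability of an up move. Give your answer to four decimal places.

Risk-neutral probability p = (1 + 0.04 − 0.65)/(1.3 − 0.65) = 0.3900/0.6500 = 0.6000

p = 0.6000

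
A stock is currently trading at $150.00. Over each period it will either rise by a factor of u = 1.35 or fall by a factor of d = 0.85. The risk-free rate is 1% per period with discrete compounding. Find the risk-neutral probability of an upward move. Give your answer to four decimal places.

p = 0.3200

Risk-neutral probability p = (1 + 0.01 − 0.85)/(1.35 − 0.85) = 0.1600/0.5000 = 0.3200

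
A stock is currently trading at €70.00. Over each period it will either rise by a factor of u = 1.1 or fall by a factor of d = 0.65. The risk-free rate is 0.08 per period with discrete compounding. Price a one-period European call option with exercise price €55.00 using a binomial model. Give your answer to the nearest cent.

Risk-neutral probability p = (1 + 0.08 − 0.65)/(1.1 − 0.65) = 0.4300/0.4500 = 0.9556
Terminal stock prices: S_u = 77, S_d = 45.5
Terminal payoffs (S − K): max(22, 0) = 22, max(-9.5, 0) = 0
Node 0 (S = 70): V_0 = 1/1.08·[0.9556·22.0000 + 0.0444·0.0000] = 19.4650

€19.47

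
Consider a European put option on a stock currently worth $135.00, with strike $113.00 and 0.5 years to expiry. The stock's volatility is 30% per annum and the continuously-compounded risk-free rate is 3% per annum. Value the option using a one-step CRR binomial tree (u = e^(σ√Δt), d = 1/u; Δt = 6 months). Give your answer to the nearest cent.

$1.94

CRR parameters: u = e^(σ√Δt) = e^(0.3·√0.5) = 1.2363, d = 1/u = 0.8089
Per-period rate: rΔt = 0.03·0.5 = 0.015, so R = e^0.015 = 1.0151
Risk-neutral probability p = (e^0.015 − 0.8089)/(1.2363 − 0.8089) = 0.2063/0.4275 = 0.4825
Terminal stock prices: S_u = 166.9, S_d = 109.2
Terminal payoffs (K − S): max(-53.9, 0) = 0, max(3.804, 0) = 3.804
Node 0 (S = 135): V_0 = e^(−0.015)·[0.4825·0.0000 + 0.5175·3.8042] = 1.9393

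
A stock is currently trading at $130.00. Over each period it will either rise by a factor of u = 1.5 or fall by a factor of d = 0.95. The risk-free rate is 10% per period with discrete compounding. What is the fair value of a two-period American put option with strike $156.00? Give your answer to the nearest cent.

$26.00

Risk-neutral probability p = (1 + 0.1 − 0.95)/(1.5 − 0.95) = 0.1500/0.5500 = 0.2727
Terminal stock prices: S_uu = 292.5, S_ud = 185.2, S_dd = 117.3
Terminal payoffs (K − S): max(-136.5, 0) = 0, max(-29.25, 0) = 0, max(38.67, 0) = 38.67
Node u (S = 195): continuation = 1/1.1·[0.2727·0.0000 + 0.7273·0.0000] = 0.0000; exercise value = 0.0000 ≤ continuation, so V_u = 0.0000
Node d (S = 123.5): continuation = 1/1.1·[0.2727·0.0000 + 0.7273·38.6750] = 25.5702; exercise value = 32.5000 > continuation, so V_d = 32.5000 (exercise)
Node 0 (S = 130): continuation = 1/1.1·[0.2727·0.0000 + 0.7273·32.5000] = 21.4876; exercise value = 26.0000 > continuation, so V_0 = 26.0000 (exercise)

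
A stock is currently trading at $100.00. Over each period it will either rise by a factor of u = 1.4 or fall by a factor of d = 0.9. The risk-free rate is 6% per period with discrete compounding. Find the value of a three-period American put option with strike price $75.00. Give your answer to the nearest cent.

$0.55

Risk-neutral probability p = (1 + 0.06 − 0.9)/(1.4 − 0.9) = 0.1600/0.5000 = 0.3200
Terminal stock prices: S_uuu = 274.4, S_uud = 176.4, S_udd = 113.4, S_ddd = 72.9
Terminal payoffs (K − S): max(-199.4, 0) = 0, max(-101.4, 0) = 0, max(-38.4, 0) = 0, max(2.1, 0) = 2.1
Node uu (S = 196): continuation = 1/1.06·[0.3200·0.0000 + 0.6800·0.0000] = 0.0000; exercise value = 0.0000 ≤ continuation, so V_uu = 0.0000
Node ud (S = 126): continuation = 1/1.06·[0.3200·0.0000 + 0.6800·0.0000] = 0.0000; exercise value = 0.0000 ≤ continuation, so V_ud = 0.0000
Node dd (S = 81): continuation = 1/1.06·[0.3200·0.0000 + 0.6800·2.1000] = 1.3472; exercise value = 0.0000 ≤ continuation, so V_dd = 1.3472
Node u (S = 140): continuation = 1/1.06·[0.3200·0.0000 + 0.6800·0.0000] = 0.0000; exercise value = 0.0000 ≤ continuation, so V_u = 0.0000
Node d (S = 90): continuation = 1/1.06·[0.3200·0.0000 + 0.6800·1.3472] = 0.8642; exercise value = 0.0000 ≤ continuation, so V_d = 0.8642
Node 0 (S = 100): continuation = 1/1.06·[0.3200·0.0000 + 0.6800·0.8642] = 0.5544; exercise value = 0.0000 ≤ continuation, so V_0 = 0.5544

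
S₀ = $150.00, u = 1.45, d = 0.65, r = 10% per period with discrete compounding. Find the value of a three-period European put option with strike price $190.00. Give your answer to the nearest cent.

Risk-neutral probability p = (1 + 0.1 − 0.65)/(1.45 − 0.65) = 0.4500/0.8000 = 0.5625
Terminal stock prices: S_uuu = 457.3, S_uud = 205, S_udd = 91.89, S_ddd = 41.19
Terminal payoffs (K − S): max(-267.3, 0) = 0, max(-14.99, 0) = 0, max(98.11, 0) = 98.11, max(148.8, 0) = 148.8
Node uu (S = 315.4): V_uu = 1/1.1·[0.5625·0.0000 + 0.4375·0.0000] = 0.0000
Node ud (S = 141.4): V_ud = 1/1.1·[0.5625·0.0000 + 0.4375·98.1062] = 39.0195
Node dd (S = 63.38): V_dd = 1/1.1·[0.5625·98.1062 + 0.4375·148.8063] = 109.3523
Node u (S = 217.5): V_u = 1/1.1·[0.5625·0.0000 + 0.4375·39.0195] = 15.5191
Node d (S = 97.5): V_d = 1/1.1·[0.5625·39.0195 + 0.4375·109.3523] = 63.4456
Node 0 (S = 150): V_0 = 1/1.1·[0.5625·15.5191 + 0.4375·63.4456] = 33.1699

$33.17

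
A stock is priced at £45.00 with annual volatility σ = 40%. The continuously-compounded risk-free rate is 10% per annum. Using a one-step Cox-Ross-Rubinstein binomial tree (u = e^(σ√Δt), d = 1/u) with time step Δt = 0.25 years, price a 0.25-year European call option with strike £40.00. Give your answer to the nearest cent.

CRR parameters: u = e^(σ√Δt) = e^(0.4·√0.25) = 1.2214, d = 1/u = 0.8187
Per-period rate: rΔt = 0.1·0.25 = 0.025, so R = e^0.025 = 1.0253
Risk-neutral probability p = (e^0.025 − 0.8187)/(1.2214 − 0.8187) = 0.2066/0.4027 = 0.5130
Terminal stock prices: S_u = 54.96, S_d = 36.84
Terminal payoffs (S − K): max(14.96, 0) = 14.96, max(-3.157, 0) = 0
Node 0 (S = 45): V_0 = e^(−0.025)·[0.5130·14.9631 + 0.4870·0.0000] = 7.4871

£7.49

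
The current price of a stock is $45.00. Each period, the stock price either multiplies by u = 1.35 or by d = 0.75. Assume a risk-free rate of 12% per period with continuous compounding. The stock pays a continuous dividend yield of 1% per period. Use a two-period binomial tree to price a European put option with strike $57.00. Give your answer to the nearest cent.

$8.06

Per-period risk-free factor R = e^0.12 = 1.1275; dividend-adjusted growth = e^(0.12−0.01) = 1.1163.
Risk-neutral probability p = (1.1163 − 0.75)/(1.35 − 0.75) = 0.3663/0.6000 = 0.6105
Terminal stock prices: S_uu = 82.01, S_ud = 45.56, S_dd = 25.31
Terminal payoffs (K − S): max(-25.01, 0) = 0, max(11.44, 0) = 11.44, max(31.69, 0) = 31.69
Node u (S = 60.75): V_u = e^(−0.12)·[0.6105·0.0000 + 0.3895·11.4375] = 3.9515
Node d (S = 33.75): V_d = e^(−0.12)·[0.6105·11.4375 + 0.3895·31.6875] = 17.1403
Node 0 (S = 45): V_0 = e^(−0.12)·[0.6105·3.9515 + 0.3895·17.1403] = 8.0612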